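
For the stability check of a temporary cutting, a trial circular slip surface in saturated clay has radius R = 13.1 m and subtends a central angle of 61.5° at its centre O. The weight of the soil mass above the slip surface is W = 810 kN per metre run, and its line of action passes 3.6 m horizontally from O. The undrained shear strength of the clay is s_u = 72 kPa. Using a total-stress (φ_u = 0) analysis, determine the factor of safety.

Taking moments about the centre O, the resisting moment is provided by the undrained shear strength acting along the arc:
Arc length L_a = R·θ = 13.1·(61.5°·π/180) = 13.1·1.0734 = 14.06 m
M_R = s_u·L_a·R = 72·14.06·13.1 = 13262.6 kN·m/m
M_D = W·d = 810·3.6 = 2916.0 kN·m/m
FS = M_R / M_D = 13262.6 / 2916.0 = 4.548

FS = 4.55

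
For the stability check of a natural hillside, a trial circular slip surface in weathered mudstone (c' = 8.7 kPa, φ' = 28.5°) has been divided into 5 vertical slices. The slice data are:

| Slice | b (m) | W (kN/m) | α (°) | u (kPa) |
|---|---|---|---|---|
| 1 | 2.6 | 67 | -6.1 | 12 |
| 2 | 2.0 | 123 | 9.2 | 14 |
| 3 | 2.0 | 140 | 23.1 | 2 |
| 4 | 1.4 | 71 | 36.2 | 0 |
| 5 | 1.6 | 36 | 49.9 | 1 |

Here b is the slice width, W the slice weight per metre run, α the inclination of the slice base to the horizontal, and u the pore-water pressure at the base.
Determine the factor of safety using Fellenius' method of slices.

FS = 2.01

Ordinary method of slices: FS = Σ[c'·Δl_i + (W_i cosα_i − u_i·Δl_i)·tanφ'] / Σ W_i sinα_i, with Δl_i = b_i / cosα_i.
Slice 1: Δl = 2.6/cos(-6.1°) = 2.615 m; N'_1 = 67·cos(-6.1°) − 12·2.615 = 35.2; c'Δl = 22.75; W sinα = -7.1
Slice 2: Δl = 2.0/cos9.2° = 2.026 m; N'_2 = 123·cos9.2° − 14·2.026 = 93.1; c'Δl = 17.63; W sinα = 19.7
Slice 3: Δl = 2.0/cos23.1° = 2.174 m; N'_3 = 140·cos23.1° − 2·2.174 = 124.4; c'Δl = 18.92; W sinα = 54.9
Slice 4: Δl = 1.4/cos36.2° = 1.735 m; N'_4 = 71·cos36.2° − 0·1.735 = 57.3; c'Δl = 15.09; W sinα = 41.9
Slice 5: Δl = 1.6/cos49.9° = 2.484 m; N'_5 = 36·cos49.9° − 1·2.484 = 20.7; c'Δl = 21.61; W sinα = 27.5
Σc'Δl = 96.0 kN/m; ΣN' = 330.7 kN/m; ΣW sinα = 136.9 kN/m
Resisting = 96.0 + 330.7·tan28.5° = 96.0 + 179.6 = 275.6 kN/m
FS = 275.6 / 136.9 = 2.012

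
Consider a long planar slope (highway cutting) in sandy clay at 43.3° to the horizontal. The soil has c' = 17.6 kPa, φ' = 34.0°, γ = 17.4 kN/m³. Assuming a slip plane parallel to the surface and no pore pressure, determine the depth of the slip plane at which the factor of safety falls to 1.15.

z = 4.67 m

Setting FS = 1.15 in FS = [c' + γz cos²β tanφ'] / [γz sinβ cosβ] and solving for z:
z = c' / [γ cosβ (FS·sinβ − cosβ·tanφ')]
  = 17.6 / [17.4·cos43.3°·(1.15·sin43.3° − cos43.3°·tan34.0°)]
  = 17.6 / [17.4·0.7278·(1.15·0.6858 − 0.7278·0.6745)]
  = 17.6 / 3.7711 = 4.667 m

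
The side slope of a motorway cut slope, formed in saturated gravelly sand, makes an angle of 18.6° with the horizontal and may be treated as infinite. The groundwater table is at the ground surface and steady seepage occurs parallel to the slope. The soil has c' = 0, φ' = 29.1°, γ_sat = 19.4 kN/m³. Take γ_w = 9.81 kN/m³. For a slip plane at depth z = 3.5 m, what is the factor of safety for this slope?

With seepage parallel to the slope and the water table at the surface, the effective normal stress on the slip plane uses the buoyant unit weight γ' = γ_sat − γ_w while the driving shear stress uses γ_sat:
FS = [c' + γ' z cos²β tanφ'] / [γ_sat z sinβ cosβ]
(For c' = 0 this reduces to FS = (γ'/γ_sat)·tanφ'/tanβ.)
γ' = 19.4 − 9.81 = 9.59 kN/m³
Numerator = 0.0 + 9.59·3.5·cos²18.6°·tan29.1° = 0.0 + 9.59·3.5·0.8983·0.5566 = 16.781 kPa
Denominator = 19.4·3.5·sin18.6°·cos18.6° = 19.4·3.5·0.3190·0.9478 = 20.526 kPa
FS = 16.781 / 20.526 = 0.818

FS = 0.82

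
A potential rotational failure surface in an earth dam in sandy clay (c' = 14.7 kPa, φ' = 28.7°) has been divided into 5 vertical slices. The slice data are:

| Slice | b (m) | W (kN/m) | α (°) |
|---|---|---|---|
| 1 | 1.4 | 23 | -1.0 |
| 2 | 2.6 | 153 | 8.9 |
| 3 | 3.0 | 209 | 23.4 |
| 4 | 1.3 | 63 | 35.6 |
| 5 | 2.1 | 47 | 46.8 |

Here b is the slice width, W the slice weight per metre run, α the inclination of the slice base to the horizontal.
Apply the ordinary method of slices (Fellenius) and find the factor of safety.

FS = 2.38

Ordinary method of slices: FS = Σ[c'·Δl_i + (W_i cosα_i)·tanφ'] / Σ W_i sinα_i, with Δl_i = b_i / cosα_i.
Slice 1: Δl = 1.4/cos(-1.0°) = 1.400 m; N'_1 = 23·cos(-1.0°) = 23.0; c'Δl = 20.58; W sinα = -0.4
Slice 2: Δl = 2.6/cos8.9° = 2.632 m; N'_2 = 153·cos8.9° = 151.2; c'Δl = 38.69; W sinα = 23.7
Slice 3: Δl = 3.0/cos23.4° = 3.269 m; N'_3 = 209·cos23.4° = 191.8; c'Δl = 48.05; W sinα = 83.0
Slice 4: Δl = 1.3/cos35.6° = 1.599 m; N'_4 = 63·cos35.6° = 51.2; c'Δl = 23.50; W sinα = 36.7
Slice 5: Δl = 2.1/cos46.8° = 3.068 m; N'_5 = 47·cos46.8° = 32.2; c'Δl = 45.10; W sinα = 34.3
Σc'Δl = 175.9 kN/m; ΣN' = 449.4 kN/m; ΣW sinα = 177.2 kN/m
Resisting = 175.9 + 449.4·tan28.7° = 175.9 + 246.0 = 421.9 kN/m
FS = 421.9 / 177.2 = 2.381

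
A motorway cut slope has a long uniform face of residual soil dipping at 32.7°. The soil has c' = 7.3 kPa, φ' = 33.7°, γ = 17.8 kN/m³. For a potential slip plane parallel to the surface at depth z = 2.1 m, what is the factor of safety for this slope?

FS = 1.47

For an infinite slope with a slip plane parallel to the surface (no pore pressure): FS = [c' + γz cos²β tanφ'] / [γz sinβ cosβ].
γz = 17.8·2.1 = 37.38 kN/m²
Numerator = 7.3 + 37.38·cos²32.7°·tan33.7° = 7.3 + 37.38·0.7081·0.6669 = 24.953 kPa
Denominator = 37.38·sin32.7°·cos32.7° = 37.38·0.5402·0.8415 = 16.994 kPa
FS = 24.953 / 16.994 = 1.468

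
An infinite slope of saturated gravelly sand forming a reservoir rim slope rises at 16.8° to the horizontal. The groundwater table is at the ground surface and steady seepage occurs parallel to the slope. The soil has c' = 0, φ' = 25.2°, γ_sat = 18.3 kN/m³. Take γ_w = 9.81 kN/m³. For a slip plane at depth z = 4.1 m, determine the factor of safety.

FS = 0.72

With seepage parallel to the slope and the water table at the surface, the effective normal stress on the slip plane uses the buoyant unit weight γ' = γ_sat − γ_w while the driving shear stress uses γ_sat:
FS = [c' + γ' z cos²β tanφ'] / [γ_sat z sinβ cosβ]
(For c' = 0 this reduces to FS = (γ'/γ_sat)·tanφ'/tanβ.)
γ' = 18.3 − 9.81 = 8.49 kN/m³
Numerator = 0.0 + 8.49·4.1·cos²16.8°·tan25.2° = 0.0 + 8.49·4.1·0.9165·0.4706 = 15.012 kPa
Denominator = 18.3·4.1·sin16.8°·cos16.8° = 18.3·4.1·0.2890·0.9573 = 20.760 kPa
FS = 15.012 / 20.760 = 0.723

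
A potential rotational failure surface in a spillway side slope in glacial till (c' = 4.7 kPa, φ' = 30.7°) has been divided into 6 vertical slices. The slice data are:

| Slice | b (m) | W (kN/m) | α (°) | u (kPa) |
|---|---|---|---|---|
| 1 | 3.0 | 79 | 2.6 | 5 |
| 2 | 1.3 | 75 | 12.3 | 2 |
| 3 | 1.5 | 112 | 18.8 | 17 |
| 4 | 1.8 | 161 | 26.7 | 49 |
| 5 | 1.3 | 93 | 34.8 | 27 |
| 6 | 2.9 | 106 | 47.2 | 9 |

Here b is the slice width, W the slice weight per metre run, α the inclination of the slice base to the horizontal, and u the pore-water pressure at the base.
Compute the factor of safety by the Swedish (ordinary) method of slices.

FS = 1.00

Ordinary method of slices: FS = Σ[c'·Δl_i + (W_i cosα_i − u_i·Δl_i)·tanφ'] / Σ W_i sinα_i, with Δl_i = b_i / cosα_i.
Slice 1: Δl = 3.0/cos2.6° = 3.003 m; N'_1 = 79·cos2.6° − 5·3.003 = 63.9; c'Δl = 14.11; W sinα = 3.6
Slice 2: Δl = 1.3/cos12.3° = 1.331 m; N'_2 = 75·cos12.3° − 2·1.331 = 70.6; c'Δl = 6.25; W sinα = 16.0
Slice 3: Δl = 1.5/cos18.8° = 1.585 m; N'_3 = 112·cos18.8° − 17·1.585 = 79.1; c'Δl = 7.45; W sinα = 36.1
Slice 4: Δl = 1.8/cos26.7° = 2.015 m; N'_4 = 161·cos26.7° − 49·2.015 = 45.1; c'Δl = 9.47; W sinα = 72.3
Slice 5: Δl = 1.3/cos34.8° = 1.583 m; N'_5 = 93·cos34.8° − 27·1.583 = 33.6; c'Δl = 7.44; W sinα = 53.1
Slice 6: Δl = 2.9/cos47.2° = 4.268 m; N'_6 = 106·cos47.2° − 9·4.268 = 33.6; c'Δl = 20.06; W sinα = 77.8
Σc'Δl = 64.8 kN/m; ΣN' = 325.9 kN/m; ΣW sinα = 258.8 kN/m
Resisting = 64.8 + 325.9·tan30.7° = 64.8 + 193.5 = 258.3 kN/m
FS = 258.3 / 258.8 = 0.998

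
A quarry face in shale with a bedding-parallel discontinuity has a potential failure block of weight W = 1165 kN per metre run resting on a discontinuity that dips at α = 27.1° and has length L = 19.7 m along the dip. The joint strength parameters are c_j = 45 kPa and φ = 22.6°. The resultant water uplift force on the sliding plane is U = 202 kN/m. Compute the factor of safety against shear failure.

FS = 2.33

Resolving the block weight along and normal to the plane and applying the Mohr–Coulomb strength on the joint:
N' = W cosα − U = 1165·cos27.1° − 202 = 835.1 kN/m
Driving force T = W sinα = 1165·sin27.1° = 530.7 kN/m
Resisting force R = c_j·L + N'·tanφ = 45·19.7 + 835.1·tan22.6° = 886.5 + 347.6 = 1234.1 kN/m
FS = R / T = 1234.1 / 530.7 = 2.325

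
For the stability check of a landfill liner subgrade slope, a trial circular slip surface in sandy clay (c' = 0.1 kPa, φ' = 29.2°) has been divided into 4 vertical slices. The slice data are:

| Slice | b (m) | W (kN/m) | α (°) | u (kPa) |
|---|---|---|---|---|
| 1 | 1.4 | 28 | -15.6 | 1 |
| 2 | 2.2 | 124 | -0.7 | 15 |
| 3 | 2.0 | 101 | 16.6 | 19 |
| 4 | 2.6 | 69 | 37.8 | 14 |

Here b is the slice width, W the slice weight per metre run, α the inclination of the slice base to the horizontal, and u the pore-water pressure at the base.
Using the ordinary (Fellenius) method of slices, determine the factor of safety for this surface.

Ordinary method of slices: FS = Σ[c'·Δl_i + (W_i cosα_i − u_i·Δl_i)·tanφ'] / Σ W_i sinα_i, with Δl_i = b_i / cosα_i.
Slice 1: Δl = 1.4/cos(-15.6°) = 1.454 m; N'_1 = 28·cos(-15.6°) − 1·1.454 = 25.5; c'Δl = 0.15; W sinα = -7.5
Slice 2: Δl = 2.2/cos(-0.7°) = 2.200 m; N'_2 = 124·cos(-0.7°) − 15·2.200 = 91.0; c'Δl = 0.22; W sinα = -1.5
Slice 3: Δl = 2.0/cos16.6° = 2.087 m; N'_3 = 101·cos16.6° − 19·2.087 = 57.1; c'Δl = 0.21; W sinα = 28.9
Slice 4: Δl = 2.6/cos37.8° = 3.290 m; N'_4 = 69·cos37.8° − 14·3.290 = 8.5; c'Δl = 0.33; W sinα = 42.3
Σc'Δl = 0.9 kN/m; ΣN' = 182.1 kN/m; ΣW sinα = 62.1 kN/m
Resisting = 0.9 + 182.1·tan29.2° = 0.9 + 101.8 = 102.7 kN/m
FS = 102.7 / 62.1 = 1.653

FS = 1.65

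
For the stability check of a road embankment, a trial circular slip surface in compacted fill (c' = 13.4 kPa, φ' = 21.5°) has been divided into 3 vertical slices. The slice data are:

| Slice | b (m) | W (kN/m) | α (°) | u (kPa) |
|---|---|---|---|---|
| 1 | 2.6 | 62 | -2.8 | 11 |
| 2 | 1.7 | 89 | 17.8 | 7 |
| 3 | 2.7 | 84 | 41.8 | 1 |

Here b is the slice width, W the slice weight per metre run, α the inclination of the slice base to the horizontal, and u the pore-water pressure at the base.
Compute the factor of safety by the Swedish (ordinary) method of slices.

FS = 2.15

Ordinary method of slices: FS = Σ[c'·Δl_i + (W_i cosα_i − u_i·Δl_i)·tanφ'] / Σ W_i sinα_i, with Δl_i = b_i / cosα_i.
Slice 1: Δl = 2.6/cos(-2.8°) = 2.603 m; N'_1 = 62·cos(-2.8°) − 11·2.603 = 33.3; c'Δl = 34.88; W sinα = -3.0
Slice 2: Δl = 1.7/cos17.8° = 1.785 m; N'_2 = 89·cos17.8° − 7·1.785 = 72.2; c'Δl = 23.93; W sinα = 27.2
Slice 3: Δl = 2.7/cos41.8° = 3.622 m; N'_3 = 84·cos41.8° − 1·3.622 = 59.0; c'Δl = 48.53; W sinα = 56.0
Σc'Δl = 107.3 kN/m; ΣN' = 164.5 kN/m; ΣW sinα = 80.2 kN/m
Resisting = 107.3 + 164.5·tan21.5° = 107.3 + 64.8 = 172.2 kN/m
FS = 172.2 / 80.2 = 2.147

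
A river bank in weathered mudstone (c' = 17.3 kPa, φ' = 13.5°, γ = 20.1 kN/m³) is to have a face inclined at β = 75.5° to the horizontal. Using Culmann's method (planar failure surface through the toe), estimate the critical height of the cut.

Culmann's analysis gives the critical failure plane at α_cr = (β + φ')/2 = (75.5 + 13.5)/2 = 44.5°, and the critical height
H_c = (4c'/γ) · sinβ cosφ' / [1 − cos(β − φ')]
    = (4·17.3/20.1) · sin75.5°·cos13.5° / [1 − cos(62.0°)]
    = 3.443 · 0.9681·0.9724 / [1 − 0.4695]
    = 3.443 · 0.9414 / 0.5305
    = 6.11 m

H_c = 6.11 m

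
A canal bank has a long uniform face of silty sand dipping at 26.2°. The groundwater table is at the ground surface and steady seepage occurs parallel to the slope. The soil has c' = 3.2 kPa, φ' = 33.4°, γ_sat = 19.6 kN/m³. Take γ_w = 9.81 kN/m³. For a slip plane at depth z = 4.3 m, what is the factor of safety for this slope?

FS = 0.77

With seepage parallel to the slope and the water table at the surface, the effective normal stress on the slip plane uses the buoyant unit weight γ' = γ_sat − γ_w while the driving shear stress uses γ_sat:
FS = [c' + γ' z cos²β tanφ'] / [γ_sat z sinβ cosβ]
γ' = 19.6 − 9.81 = 9.79 kN/m³
Numerator = 3.2 + 9.79·4.3·cos²26.2°·tan33.4° = 3.2 + 9.79·4.3·0.8051·0.6594 = 25.547 kPa
Denominator = 19.6·4.3·sin26.2°·cos26.2° = 19.6·4.3·0.4415·0.8973 = 33.387 kPa
FS = 25.547 / 33.387 = 0.765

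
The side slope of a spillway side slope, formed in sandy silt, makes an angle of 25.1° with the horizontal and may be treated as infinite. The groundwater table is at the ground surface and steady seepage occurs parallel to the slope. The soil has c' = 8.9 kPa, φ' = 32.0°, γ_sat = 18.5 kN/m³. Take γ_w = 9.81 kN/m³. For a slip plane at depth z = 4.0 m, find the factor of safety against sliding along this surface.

FS = 0.94

With seepage parallel to the slope and the water table at the surface, the effective normal stress on the slip plane uses the buoyant unit weight γ' = γ_sat − γ_w while the driving shear stress uses γ_sat:
FS = [c' + γ' z cos²β tanφ'] / [γ_sat z sinβ cosβ]
γ' = 18.5 − 9.81 = 8.69 kN/m³
Numerator = 8.9 + 8.69·4.0·cos²25.1°·tan32.0° = 8.9 + 8.69·4.0·0.8201·0.6249 = 26.712 kPa
Denominator = 18.5·4.0·sin25.1°·cos25.1° = 18.5·4.0·0.4242·0.9056 = 28.426 kPa
FS = 26.712 / 28.426 = 0.940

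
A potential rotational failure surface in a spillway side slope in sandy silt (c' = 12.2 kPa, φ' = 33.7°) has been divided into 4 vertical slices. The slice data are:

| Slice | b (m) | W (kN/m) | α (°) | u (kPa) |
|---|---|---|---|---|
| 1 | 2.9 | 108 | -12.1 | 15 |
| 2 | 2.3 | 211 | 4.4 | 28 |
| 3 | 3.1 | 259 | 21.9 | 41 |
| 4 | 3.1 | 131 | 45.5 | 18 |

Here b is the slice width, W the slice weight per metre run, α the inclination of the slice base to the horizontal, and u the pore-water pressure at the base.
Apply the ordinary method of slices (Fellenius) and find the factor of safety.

FS = 2.04

Ordinary method of slices: FS = Σ[c'·Δl_i + (W_i cosα_i − u_i·Δl_i)·tanφ'] / Σ W_i sinα_i, with Δl_i = b_i / cosα_i.
Slice 1: Δl = 2.9/cos(-12.1°) = 2.966 m; N'_1 = 108·cos(-12.1°) − 15·2.966 = 61.1; c'Δl = 36.18; W sinα = -22.6
Slice 2: Δl = 2.3/cos4.4° = 2.307 m; N'_2 = 211·cos4.4° − 28·2.307 = 145.8; c'Δl = 28.14; W sinα = 16.2
Slice 3: Δl = 3.1/cos21.9° = 3.341 m; N'_3 = 259·cos21.9° − 41·3.341 = 103.3; c'Δl = 40.76; W sinα = 96.6
Slice 4: Δl = 3.1/cos45.5° = 4.423 m; N'_4 = 131·cos45.5° − 18·4.423 = 12.2; c'Δl = 53.96; W sinα = 93.4
Σc'Δl = 159.0 kN/m; ΣN' = 322.4 kN/m; ΣW sinα = 183.6 kN/m
Resisting = 159.0 + 322.4·tan33.7° = 159.0 + 215.0 = 374.1 kN/m
FS = 374.1 / 183.6 = 2.038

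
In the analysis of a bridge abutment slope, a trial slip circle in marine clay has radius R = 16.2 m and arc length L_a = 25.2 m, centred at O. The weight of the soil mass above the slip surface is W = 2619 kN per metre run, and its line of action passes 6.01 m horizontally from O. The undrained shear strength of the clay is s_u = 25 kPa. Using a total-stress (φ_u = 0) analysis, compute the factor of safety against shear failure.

Taking moments about the centre O, the resisting moment is provided by the undrained shear strength acting along the arc:
M_R = s_u·L_a·R = 25·25.20·16.2 = 10206.0 kN·m/m
M_D = W·d = 2619·6.01 = 15740.2 kN·m/m
FS = M_R / M_D = 10206.0 / 15740.2 = 0.648

FS = 0.65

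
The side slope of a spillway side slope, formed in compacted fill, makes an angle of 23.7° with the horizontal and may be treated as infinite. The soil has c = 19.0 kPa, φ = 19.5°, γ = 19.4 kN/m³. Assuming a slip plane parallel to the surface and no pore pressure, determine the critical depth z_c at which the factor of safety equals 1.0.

z_c = 13.77 m

Setting FS = 1.00 in FS = [c + γz cos²β tanφ] / [γz sinβ cosβ] and solving for z:
z = c / [γ cosβ (FS·sinβ − cosβ·tanφ)]
  = 19.0 / [19.4·cos23.7°·(1.00·sin23.7° − cos23.7°·tan19.5°)]
  = 19.0 / [19.4·0.9157·(1.00·0.4019 − 0.9157·0.3541)]
  = 19.0 / 1.3802 = 13.767 m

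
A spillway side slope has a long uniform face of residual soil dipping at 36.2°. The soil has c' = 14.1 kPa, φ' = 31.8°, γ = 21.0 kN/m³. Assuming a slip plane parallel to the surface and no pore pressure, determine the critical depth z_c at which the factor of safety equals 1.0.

Setting FS = 1.00 in FS = [c' + γz cos²β tanφ'] / [γz sinβ cosβ] and solving for z:
z = c' / [γ cosβ (FS·sinβ − cosβ·tanφ')]
  = 14.1 / [21.0·cos36.2°·(1.00·sin36.2° − cos36.2°·tan31.8°)]
  = 14.1 / [21.0·0.8070·(1.00·0.5906 − 0.8070·0.6200)]
  = 14.1 / 1.5297 = 9.217 m

z_c = 9.22 m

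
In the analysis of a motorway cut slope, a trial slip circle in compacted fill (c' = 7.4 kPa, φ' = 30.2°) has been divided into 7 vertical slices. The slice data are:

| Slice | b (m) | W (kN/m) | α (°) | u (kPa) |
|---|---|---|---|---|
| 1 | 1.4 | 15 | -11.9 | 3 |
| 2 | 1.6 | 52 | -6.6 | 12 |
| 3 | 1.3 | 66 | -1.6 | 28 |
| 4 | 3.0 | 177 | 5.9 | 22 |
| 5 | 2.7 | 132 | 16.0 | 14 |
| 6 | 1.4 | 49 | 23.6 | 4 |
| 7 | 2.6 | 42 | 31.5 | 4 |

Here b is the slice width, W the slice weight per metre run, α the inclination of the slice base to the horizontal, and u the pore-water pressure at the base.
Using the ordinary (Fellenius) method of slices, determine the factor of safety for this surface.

Ordinary method of slices: FS = Σ[c'·Δl_i + (W_i cosα_i − u_i·Δl_i)·tanφ'] / Σ W_i sinα_i, with Δl_i = b_i / cosα_i.
Slice 1: Δl = 1.4/cos(-11.9°) = 1.431 m; N'_1 = 15·cos(-11.9°) − 3·1.431 = 10.4; c'Δl = 10.59; W sinα = -3.1
Slice 2: Δl = 1.6/cos(-6.6°) = 1.611 m; N'_2 = 52·cos(-6.6°) − 12·1.611 = 32.3; c'Δl = 11.92; W sinα = -6.0
Slice 3: Δl = 1.3/cos(-1.6°) = 1.301 m; N'_3 = 66·cos(-1.6°) − 28·1.301 = 29.6; c'Δl = 9.62; W sinα = -1.8
Slice 4: Δl = 3.0/cos5.9° = 3.016 m; N'_4 = 177·cos5.9° − 22·3.016 = 109.7; c'Δl = 22.32; W sinα = 18.2
Slice 5: Δl = 2.7/cos16.0° = 2.809 m; N'_5 = 132·cos16.0° − 14·2.809 = 87.6; c'Δl = 20.79; W sinα = 36.4
Slice 6: Δl = 1.4/cos23.6° = 1.528 m; N'_6 = 49·cos23.6° − 4·1.528 = 38.8; c'Δl = 11.31; W sinα = 19.6
Slice 7: Δl = 2.6/cos31.5° = 3.049 m; N'_7 = 42·cos31.5° − 4·3.049 = 23.6; c'Δl = 22.57; W sinα = 21.9
Σc'Δl = 109.1 kN/m; ΣN' = 332.0 kN/m; ΣW sinα = 85.2 kN/m
Resisting = 109.1 + 332.0·tan30.2° = 109.1 + 193.2 = 302.3 kN/m
FS = 302.3 / 85.2 = 3.547

FS = 3.55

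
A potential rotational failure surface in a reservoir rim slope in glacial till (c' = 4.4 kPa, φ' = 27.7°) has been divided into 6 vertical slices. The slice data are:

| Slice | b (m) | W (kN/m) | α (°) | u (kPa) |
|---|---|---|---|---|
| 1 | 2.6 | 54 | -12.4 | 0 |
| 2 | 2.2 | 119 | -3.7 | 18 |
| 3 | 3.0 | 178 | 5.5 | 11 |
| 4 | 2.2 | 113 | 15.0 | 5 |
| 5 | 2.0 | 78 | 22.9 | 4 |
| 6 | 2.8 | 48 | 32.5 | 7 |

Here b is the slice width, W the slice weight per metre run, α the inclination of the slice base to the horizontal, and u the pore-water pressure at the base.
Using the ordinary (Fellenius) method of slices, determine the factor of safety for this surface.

FS = 3.69

Ordinary method of slices: FS = Σ[c'·Δl_i + (W_i cosα_i − u_i·Δl_i)·tanφ'] / Σ W_i sinα_i, with Δl_i = b_i / cosα_i.
Slice 1: Δl = 2.6/cos(-12.4°) = 2.662 m; N'_1 = 54·cos(-12.4°) − 0·2.662 = 52.7; c'Δl = 11.71; W sinα = -11.6
Slice 2: Δl = 2.2/cos(-3.7°) = 2.205 m; N'_2 = 119·cos(-3.7°) − 18·2.205 = 79.1; c'Δl = 9.70; W sinα = -7.7
Slice 3: Δl = 3.0/cos5.5° = 3.014 m; N'_3 = 178·cos5.5° − 11·3.014 = 144.0; c'Δl = 13.26; W sinα = 17.1
Slice 4: Δl = 2.2/cos15.0° = 2.278 m; N'_4 = 113·cos15.0° − 5·2.278 = 97.8; c'Δl = 10.02; W sinα = 29.2
Slice 5: Δl = 2.0/cos22.9° = 2.171 m; N'_5 = 78·cos22.9° − 4·2.171 = 63.2; c'Δl = 9.55; W sinα = 30.4
Slice 6: Δl = 2.8/cos32.5° = 3.320 m; N'_6 = 48·cos32.5° − 7·3.320 = 17.2; c'Δl = 14.61; W sinα = 25.8
Σc'Δl = 68.9 kN/m; ΣN' = 454.0 kN/m; ΣW sinα = 83.2 kN/m
Resisting = 68.9 + 454.0·tan27.7° = 68.9 + 238.4 = 307.2 kN/m
FS = 307.2 / 83.2 = 3.694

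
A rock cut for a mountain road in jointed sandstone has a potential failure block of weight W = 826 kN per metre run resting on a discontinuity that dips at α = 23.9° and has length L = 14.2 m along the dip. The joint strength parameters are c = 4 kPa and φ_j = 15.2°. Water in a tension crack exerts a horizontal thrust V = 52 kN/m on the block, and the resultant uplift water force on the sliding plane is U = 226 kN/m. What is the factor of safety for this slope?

Resolving the block weight along and normal to the plane and applying the Mohr–Coulomb strength on the joint:
N' = W cosα − U − V sinα = 826·cos23.9° − 226 − 52·sin23.9° = 508.1 kN/m
Driving force T = W sinα + V cosα = 826·sin23.9° + 52·cos23.9° = 382.2 kN/m
Resisting force R = c·L + N'·tanφ_j = 4·14.2 + 508.1·tan15.2° = 56.8 + 138.0 = 194.8 kN/m
FS = R / T = 194.8 / 382.2 = 0.510

FS = 0.51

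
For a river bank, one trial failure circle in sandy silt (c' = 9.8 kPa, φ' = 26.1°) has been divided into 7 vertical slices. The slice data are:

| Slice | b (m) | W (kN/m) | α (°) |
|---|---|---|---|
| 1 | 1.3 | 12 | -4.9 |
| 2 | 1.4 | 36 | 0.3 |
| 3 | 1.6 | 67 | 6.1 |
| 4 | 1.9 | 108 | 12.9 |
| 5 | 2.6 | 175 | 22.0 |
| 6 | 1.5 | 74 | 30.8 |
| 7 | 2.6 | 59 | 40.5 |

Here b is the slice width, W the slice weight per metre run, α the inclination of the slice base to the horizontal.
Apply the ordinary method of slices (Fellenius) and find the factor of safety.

Ordinary method of slices: FS = Σ[c'·Δl_i + (W_i cosα_i)·tanφ'] / Σ W_i sinα_i, with Δl_i = b_i / cosα_i.
Slice 1: Δl = 1.3/cos(-4.9°) = 1.305 m; N'_1 = 12·cos(-4.9°) = 12.0; c'Δl = 12.79; W sinα = -1.0
Slice 2: Δl = 1.4/cos0.3° = 1.400 m; N'_2 = 36·cos0.3° = 36.0; c'Δl = 13.72; W sinα = 0.2
Slice 3: Δl = 1.6/cos6.1° = 1.609 m; N'_3 = 67·cos6.1° = 66.6; c'Δl = 15.77; W sinα = 7.1
Slice 4: Δl = 1.9/cos12.9° = 1.949 m; N'_4 = 108·cos12.9° = 105.3; c'Δl = 19.10; W sinα = 24.1
Slice 5: Δl = 2.6/cos22.0° = 2.804 m; N'_5 = 175·cos22.0° = 162.3; c'Δl = 27.48; W sinα = 65.6
Slice 6: Δl = 1.5/cos30.8° = 1.746 m; N'_6 = 74·cos30.8° = 63.6; c'Δl = 17.11; W sinα = 37.9
Slice 7: Δl = 2.6/cos40.5° = 3.419 m; N'_7 = 59·cos40.5° = 44.9; c'Δl = 33.51; W sinα = 38.3
Σc'Δl = 139.5 kN/m; ΣN' = 490.5 kN/m; ΣW sinα = 172.2 kN/m
Resisting = 139.5 + 490.5·tan26.1° = 139.5 + 240.3 = 379.8 kN/m
FS = 379.8 / 172.2 = 2.206

FS = 2.21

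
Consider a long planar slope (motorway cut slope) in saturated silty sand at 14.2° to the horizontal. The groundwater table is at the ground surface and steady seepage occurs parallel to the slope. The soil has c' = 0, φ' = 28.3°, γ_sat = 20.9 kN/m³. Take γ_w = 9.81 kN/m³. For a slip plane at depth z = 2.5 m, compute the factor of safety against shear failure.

FS = 1.13

With seepage parallel to the slope and the water table at the surface, the effective normal stress on the slip plane uses the buoyant unit weight γ' = γ_sat − γ_w while the driving shear stress uses γ_sat:
FS = [c' + γ' z cos²β tanφ'] / [γ_sat z sinβ cosβ]
(For c' = 0 this reduces to FS = (γ'/γ_sat)·tanφ'/tanβ.)
γ' = 20.9 − 9.81 = 11.09 kN/m³
Numerator = 0.0 + 11.09·2.5·cos²14.2°·tan28.3° = 0.0 + 11.09·2.5·0.9398·0.5384 = 14.030 kPa
Denominator = 20.9·2.5·sin14.2°·cos14.2° = 20.9·2.5·0.2453·0.9694 = 12.426 kPa
FS = 14.030 / 12.426 = 1.129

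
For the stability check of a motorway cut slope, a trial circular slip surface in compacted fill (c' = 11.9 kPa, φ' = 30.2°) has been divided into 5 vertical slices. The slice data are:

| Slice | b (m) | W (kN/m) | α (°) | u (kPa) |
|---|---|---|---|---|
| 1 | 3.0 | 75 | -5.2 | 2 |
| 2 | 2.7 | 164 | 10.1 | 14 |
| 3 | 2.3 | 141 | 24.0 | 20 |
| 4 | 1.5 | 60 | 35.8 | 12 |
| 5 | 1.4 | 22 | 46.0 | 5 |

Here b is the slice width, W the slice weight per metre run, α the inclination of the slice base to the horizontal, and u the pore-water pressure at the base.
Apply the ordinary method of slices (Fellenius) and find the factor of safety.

Ordinary method of slices: FS = Σ[c'·Δl_i + (W_i cosα_i − u_i·Δl_i)·tanφ'] / Σ W_i sinα_i, with Δl_i = b_i / cosα_i.
Slice 1: Δl = 3.0/cos(-5.2°) = 3.012 m; N'_1 = 75·cos(-5.2°) − 2·3.012 = 68.7; c'Δl = 35.85; W sinα = -6.8
Slice 2: Δl = 2.7/cos10.1° = 2.743 m; N'_2 = 164·cos10.1° − 14·2.743 = 123.1; c'Δl = 32.64; W sinα = 28.8
Slice 3: Δl = 2.3/cos24.0° = 2.518 m; N'_3 = 141·cos24.0° − 20·2.518 = 78.5; c'Δl = 29.96; W sinα = 57.3
Slice 4: Δl = 1.5/cos35.8° = 1.849 m; N'_4 = 60·cos35.8° − 12·1.849 = 26.5; c'Δl = 22.01; W sinα = 35.1
Slice 5: Δl = 1.4/cos46.0° = 2.015 m; N'_5 = 22·cos46.0° − 5·2.015 = 5.2; c'Δl = 23.98; W sinα = 15.8
Σc'Δl = 144.4 kN/m; ΣN' = 301.9 kN/m; ΣW sinα = 130.2 kN/m
Resisting = 144.4 + 301.9·tan30.2° = 144.4 + 175.7 = 320.1 kN/m
FS = 320.1 / 130.2 = 2.458

FS = 2.46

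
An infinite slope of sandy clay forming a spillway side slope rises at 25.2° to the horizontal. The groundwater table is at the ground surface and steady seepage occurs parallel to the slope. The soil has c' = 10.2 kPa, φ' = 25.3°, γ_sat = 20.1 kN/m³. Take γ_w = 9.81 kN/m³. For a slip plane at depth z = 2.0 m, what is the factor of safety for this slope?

With seepage parallel to the slope and the water table at the surface, the effective normal stress on the slip plane uses the buoyant unit weight γ' = γ_sat − γ_w while the driving shear stress uses γ_sat:
FS = [c' + γ' z cos²β tanφ'] / [γ_sat z sinβ cosβ]
γ' = 20.1 − 9.81 = 10.29 kN/m³
Numerator = 10.2 + 10.29·2.0·cos²25.2°·tan25.3° = 10.2 + 10.29·2.0·0.8187·0.4727 = 18.165 kPa
Denominator = 20.1·2.0·sin25.2°·cos25.2° = 20.1·2.0·0.4258·0.9048 = 15.487 kPa
FS = 18.165 / 15.487 = 1.173

FS = 1.17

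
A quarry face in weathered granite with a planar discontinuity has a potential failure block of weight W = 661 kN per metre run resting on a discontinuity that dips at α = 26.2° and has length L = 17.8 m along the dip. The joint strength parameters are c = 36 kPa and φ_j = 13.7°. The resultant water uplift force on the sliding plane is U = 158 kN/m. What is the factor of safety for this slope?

FS = 2.56

Resolving the block weight along and normal to the plane and applying the Mohr–Coulomb strength on the joint:
N' = W cosα − U = 661·cos26.2° − 158 = 435.1 kN/m
Driving force T = W sinα = 661·sin26.2° = 291.8 kN/m
Resisting force R = c·L + N'·tanφ_j = 36·17.8 + 435.1·tan13.7° = 640.8 + 106.1 = 746.9 kN/m
FS = R / T = 746.9 / 291.8 = 2.559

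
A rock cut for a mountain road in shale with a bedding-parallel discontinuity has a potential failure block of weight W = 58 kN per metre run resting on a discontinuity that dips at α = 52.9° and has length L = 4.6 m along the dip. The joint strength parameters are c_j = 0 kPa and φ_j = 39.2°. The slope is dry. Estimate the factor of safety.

Resolving the block weight along and normal to the plane and applying the Mohr–Coulomb strength on the joint:
N' = W cosα = 58·cos52.9° = 35.0 kN/m
Driving force T = W sinα = 58·sin52.9° = 46.3 kN/m
Resisting force R = c_j·L + N'·tanφ_j = 0·4.6 + 35.0·tan39.2° = 0.0 + 28.5 = 28.5 kN/m
FS = R / T = 28.5 / 46.3 = 0.617

FS = 0.62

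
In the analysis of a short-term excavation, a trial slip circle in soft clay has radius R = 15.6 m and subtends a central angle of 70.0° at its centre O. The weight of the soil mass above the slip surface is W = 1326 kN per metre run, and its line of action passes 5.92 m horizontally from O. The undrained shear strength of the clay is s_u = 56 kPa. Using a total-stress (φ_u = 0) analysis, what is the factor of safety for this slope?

FS = 2.12

Taking moments about the centre O, the resisting moment is provided by the undrained shear strength acting along the arc:
Arc length L_a = R·θ = 15.6·(70.0°·π/180) = 15.6·1.2217 = 19.06 m
M_R = s_u·L_a·R = 56·19.06·15.6 = 16649.9 kN·m/m
M_D = W·d = 1326·5.92 = 7849.9 kN·m/m
FS = M_R / M_D = 16649.9 / 7849.9 = 2.121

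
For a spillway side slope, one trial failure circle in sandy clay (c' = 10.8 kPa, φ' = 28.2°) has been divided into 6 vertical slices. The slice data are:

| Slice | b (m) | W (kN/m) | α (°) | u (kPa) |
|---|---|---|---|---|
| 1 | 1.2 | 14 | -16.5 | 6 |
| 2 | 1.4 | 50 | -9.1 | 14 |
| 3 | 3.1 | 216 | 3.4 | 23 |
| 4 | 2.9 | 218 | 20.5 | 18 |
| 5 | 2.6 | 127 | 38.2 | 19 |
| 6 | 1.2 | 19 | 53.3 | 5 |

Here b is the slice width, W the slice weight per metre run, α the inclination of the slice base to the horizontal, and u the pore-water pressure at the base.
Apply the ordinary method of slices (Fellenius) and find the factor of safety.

FS = 2.04

Ordinary method of slices: FS = Σ[c'·Δl_i + (W_i cosα_i − u_i·Δl_i)·tanφ'] / Σ W_i sinα_i, with Δl_i = b_i / cosα_i.
Slice 1: Δl = 1.2/cos(-16.5°) = 1.252 m; N'_1 = 14·cos(-16.5°) − 6·1.252 = 5.9; c'Δl = 13.52; W sinα = -4.0
Slice 2: Δl = 1.4/cos(-9.1°) = 1.418 m; N'_2 = 50·cos(-9.1°) − 14·1.418 = 29.5; c'Δl = 15.31; W sinα = -7.9
Slice 3: Δl = 3.1/cos3.4° = 3.105 m; N'_3 = 216·cos3.4° − 23·3.105 = 144.2; c'Δl = 33.54; W sinα = 12.8
Slice 4: Δl = 2.9/cos20.5° = 3.096 m; N'_4 = 218·cos20.5° − 18·3.096 = 148.5; c'Δl = 33.44; W sinα = 76.3
Slice 5: Δl = 2.6/cos38.2° = 3.308 m; N'_5 = 127·cos38.2° − 19·3.308 = 36.9; c'Δl = 35.73; W sinα = 78.5
Slice 6: Δl = 1.2/cos53.3° = 2.008 m; N'_6 = 19·cos53.3° − 5·2.008 = 1.3; c'Δl = 21.69; W sinα = 15.2
Σc'Δl = 153.2 kN/m; ΣN' = 366.4 kN/m; ΣW sinα = 171.0 kN/m
Resisting = 153.2 + 366.4·tan28.2° = 153.2 + 196.4 = 349.7 kN/m
FS = 349.7 / 171.0 = 2.044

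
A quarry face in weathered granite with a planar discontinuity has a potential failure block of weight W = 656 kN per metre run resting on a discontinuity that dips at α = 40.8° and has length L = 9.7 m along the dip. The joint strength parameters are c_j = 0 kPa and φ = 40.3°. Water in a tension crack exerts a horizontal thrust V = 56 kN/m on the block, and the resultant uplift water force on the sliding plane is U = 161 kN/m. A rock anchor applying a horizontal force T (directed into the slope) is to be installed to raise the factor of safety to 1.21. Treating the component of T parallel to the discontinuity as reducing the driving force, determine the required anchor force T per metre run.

Resolving forces along and normal to the sliding plane, with the horizontal anchor force T adding T·sinα to the effective normal force and T·cosα acting up the plane against the driving force:
FS = [c_jL + (W cosα − U − V sinα + T sinα) tanφ] / [W sinα + V cosα − T cosα]
Without the anchor: N' = 299.0 kN/m, driving T_d = 471.0 kN/m, resisting R = 0·9.7 + 299.0·tan40.3° = 253.6 kN/m, FS = 0.54.
Setting FS = 1.21 and solving for T:
1.21·(471.0 − T cos40.8°) = 253.6 + T sin40.8°·tan40.3°
T·(sin40.8°·tan40.3° + 1.21·cos40.8°) = 1.21·471.0 − 253.6
T·(0.6534·0.8481 + 1.21·0.7570) = 570.0 − 253.6 = 316.4
T·1.4701 = 316.4
T = 215.2 kN/m

T = 215 kN/m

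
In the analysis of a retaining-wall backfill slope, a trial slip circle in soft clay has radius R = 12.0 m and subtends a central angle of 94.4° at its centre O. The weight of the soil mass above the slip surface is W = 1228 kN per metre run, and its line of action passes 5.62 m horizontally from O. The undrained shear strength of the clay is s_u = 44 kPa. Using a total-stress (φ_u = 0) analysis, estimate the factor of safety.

Taking moments about the centre O, the resisting moment is provided by the undrained shear strength acting along the arc:
Arc length L_a = R·θ = 12.0·(94.4°·π/180) = 12.0·1.6476 = 19.77 m
M_R = s_u·L_a·R = 44·19.77·12.0 = 10439.1 kN·m/m
M_D = W·d = 1228·5.62 = 6901.4 kN·m/m
FS = M_R / M_D = 10439.1 / 6901.4 = 1.513

FS = 1.51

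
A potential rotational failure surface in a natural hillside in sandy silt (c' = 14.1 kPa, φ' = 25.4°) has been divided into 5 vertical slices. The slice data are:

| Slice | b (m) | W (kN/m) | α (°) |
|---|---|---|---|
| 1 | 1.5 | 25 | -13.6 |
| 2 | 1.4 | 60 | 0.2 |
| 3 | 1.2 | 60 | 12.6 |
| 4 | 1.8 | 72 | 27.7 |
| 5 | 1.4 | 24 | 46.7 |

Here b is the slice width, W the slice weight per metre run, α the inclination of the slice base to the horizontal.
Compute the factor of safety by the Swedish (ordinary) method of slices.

Ordinary method of slices: FS = Σ[c'·Δl_i + (W_i cosα_i)·tanφ'] / Σ W_i sinα_i, with Δl_i = b_i / cosα_i.
Slice 1: Δl = 1.5/cos(-13.6°) = 1.543 m; N'_1 = 25·cos(-13.6°) = 24.3; c'Δl = 21.76; W sinα = -5.9
Slice 2: Δl = 1.4/cos0.2° = 1.400 m; N'_2 = 60·cos0.2° = 60.0; c'Δl = 19.74; W sinα = 0.2
Slice 3: Δl = 1.2/cos12.6° = 1.230 m; N'_3 = 60·cos12.6° = 58.6; c'Δl = 17.34; W sinα = 13.1
Slice 4: Δl = 1.8/cos27.7° = 2.033 m; N'_4 = 72·cos27.7° = 63.7; c'Δl = 28.67; W sinα = 33.5
Slice 5: Δl = 1.4/cos46.7° = 2.041 m; N'_5 = 24·cos46.7° = 16.5; c'Δl = 28.78; W sinα = 17.5
Σc'Δl = 116.3 kN/m; ΣN' = 223.1 kN/m; ΣW sinα = 58.4 kN/m
Resisting = 116.3 + 223.1·tan25.4° = 116.3 + 105.9 = 222.2 kN/m
FS = 222.2 / 58.4 = 3.808

FS = 3.81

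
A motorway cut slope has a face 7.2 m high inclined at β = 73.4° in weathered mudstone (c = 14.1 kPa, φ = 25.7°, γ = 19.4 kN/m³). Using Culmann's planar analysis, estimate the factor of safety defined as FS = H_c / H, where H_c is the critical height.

FS = 1.07

H_c = (4c/γ) · sinβ cosφ / [1 − cos(β − φ)]
    = (4·14.1/19.4) · sin73.4°·cos25.7° / [1 − cos47.7°]
    = 2.907 · 0.8635 / 0.3270 = 7.68 m
FS = H_c / H = 7.68 / 7.2 = 1.066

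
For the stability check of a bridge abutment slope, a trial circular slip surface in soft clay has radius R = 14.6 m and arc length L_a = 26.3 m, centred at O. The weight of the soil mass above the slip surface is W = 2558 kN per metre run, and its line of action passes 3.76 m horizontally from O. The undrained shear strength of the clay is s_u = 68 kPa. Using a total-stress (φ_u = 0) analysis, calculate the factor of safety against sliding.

FS = 2.71

Taking moments about the centre O, the resisting moment is provided by the undrained shear strength acting along the arc:
M_R = s_u·L_a·R = 68·26.30·14.6 = 26110.6 kN·m/m
M_D = W·d = 2558·3.76 = 9618.1 kN·m/m
FS = M_R / M_D = 26110.6 / 9618.1 = 2.715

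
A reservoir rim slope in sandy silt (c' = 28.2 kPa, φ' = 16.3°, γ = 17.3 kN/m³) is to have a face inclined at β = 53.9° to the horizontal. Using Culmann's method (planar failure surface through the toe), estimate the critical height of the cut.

H_c = 24.34 m

Culmann's analysis gives the critical failure plane at α_cr = (β + φ')/2 = (53.9 + 16.3)/2 = 35.1°, and the critical height
H_c = (4c'/γ) · sinβ cosφ' / [1 − cos(β − φ')]
    = (4·28.2/17.3) · sin53.9°·cos16.3° / [1 − cos(37.6°)]
    = 6.520 · 0.8080·0.9598 / [1 − 0.7923]
    = 6.520 · 0.7755 / 0.2077
    = 24.34 m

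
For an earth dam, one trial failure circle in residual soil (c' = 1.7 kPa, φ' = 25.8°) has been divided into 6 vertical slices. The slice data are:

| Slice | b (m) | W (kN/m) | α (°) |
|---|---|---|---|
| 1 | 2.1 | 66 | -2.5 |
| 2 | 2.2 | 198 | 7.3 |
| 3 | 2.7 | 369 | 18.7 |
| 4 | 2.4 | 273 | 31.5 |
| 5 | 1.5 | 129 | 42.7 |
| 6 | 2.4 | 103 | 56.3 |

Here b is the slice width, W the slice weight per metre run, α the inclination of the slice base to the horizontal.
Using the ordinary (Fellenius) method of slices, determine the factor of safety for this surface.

Ordinary method of slices: FS = Σ[c'·Δl_i + (W_i cosα_i)·tanφ'] / Σ W_i sinα_i, with Δl_i = b_i / cosα_i.
Slice 1: Δl = 2.1/cos(-2.5°) = 2.102 m; N'_1 = 66·cos(-2.5°) = 65.9; c'Δl = 3.57; W sinα = -2.9
Slice 2: Δl = 2.2/cos7.3° = 2.218 m; N'_2 = 198·cos7.3° = 196.4; c'Δl = 3.77; W sinα = 25.2
Slice 3: Δl = 2.7/cos18.7° = 2.850 m; N'_3 = 369·cos18.7° = 349.5; c'Δl = 4.85; W sinα = 118.3
Slice 4: Δl = 2.4/cos31.5° = 2.815 m; N'_4 = 273·cos31.5° = 232.8; c'Δl = 4.79; W sinα = 142.6
Slice 5: Δl = 1.5/cos42.7° = 2.041 m; N'_5 = 129·cos42.7° = 94.8; c'Δl = 3.47; W sinα = 87.5
Slice 6: Δl = 2.4/cos56.3° = 4.326 m; N'_6 = 103·cos56.3° = 57.1; c'Δl = 7.35; W sinα = 85.7
Σc'Δl = 27.8 kN/m; ΣN' = 996.6 kN/m; ΣW sinα = 456.4 kN/m
Resisting = 27.8 + 996.6·tan25.8° = 27.8 + 481.8 = 509.6 kN/m
FS = 509.6 / 456.4 = 1.116

FS = 1.12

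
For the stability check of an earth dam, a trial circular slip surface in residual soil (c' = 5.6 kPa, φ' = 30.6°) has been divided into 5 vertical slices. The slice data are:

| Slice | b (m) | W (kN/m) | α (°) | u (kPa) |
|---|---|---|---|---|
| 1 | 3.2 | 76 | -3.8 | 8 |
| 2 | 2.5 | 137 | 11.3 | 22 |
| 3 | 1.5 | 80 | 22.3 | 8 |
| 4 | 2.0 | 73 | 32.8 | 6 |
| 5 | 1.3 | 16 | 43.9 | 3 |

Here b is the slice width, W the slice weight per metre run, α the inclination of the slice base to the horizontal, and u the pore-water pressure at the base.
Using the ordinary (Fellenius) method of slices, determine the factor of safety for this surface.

Ordinary method of slices: FS = Σ[c'·Δl_i + (W_i cosα_i − u_i·Δl_i)·tanφ'] / Σ W_i sinα_i, with Δl_i = b_i / cosα_i.
Slice 1: Δl = 3.2/cos(-3.8°) = 3.207 m; N'_1 = 76·cos(-3.8°) − 8·3.207 = 50.2; c'Δl = 17.96; W sinα = -5.0
Slice 2: Δl = 2.5/cos11.3° = 2.549 m; N'_2 = 137·cos11.3° − 22·2.549 = 78.3; c'Δl = 14.28; W sinα = 26.8
Slice 3: Δl = 1.5/cos22.3° = 1.621 m; N'_3 = 80·cos22.3° − 8·1.621 = 61.0; c'Δl = 9.08; W sinα = 30.4
Slice 4: Δl = 2.0/cos32.8° = 2.379 m; N'_4 = 73·cos32.8° − 6·2.379 = 47.1; c'Δl = 13.32; W sinα = 39.5
Slice 5: Δl = 1.3/cos43.9° = 1.804 m; N'_5 = 16·cos43.9° − 3·1.804 = 6.1; c'Δl = 10.10; W sinα = 11.1
Σc'Δl = 64.7 kN/m; ΣN' = 242.7 kN/m; ΣW sinα = 102.8 kN/m
Resisting = 64.7 + 242.7·tan30.6° = 64.7 + 143.5 = 208.3 kN/m
FS = 208.3 / 102.8 = 2.026

FS = 2.03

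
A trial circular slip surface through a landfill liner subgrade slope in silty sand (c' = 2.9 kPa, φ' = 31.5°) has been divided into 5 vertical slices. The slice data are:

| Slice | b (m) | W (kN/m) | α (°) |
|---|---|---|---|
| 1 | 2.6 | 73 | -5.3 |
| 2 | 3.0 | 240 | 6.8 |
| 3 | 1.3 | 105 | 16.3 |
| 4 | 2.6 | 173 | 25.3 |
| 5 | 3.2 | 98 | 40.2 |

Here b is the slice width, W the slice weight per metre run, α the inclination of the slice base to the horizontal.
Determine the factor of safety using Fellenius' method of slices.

FS = 2.31

Ordinary method of slices: FS = Σ[c'·Δl_i + (W_i cosα_i)·tanφ'] / Σ W_i sinα_i, with Δl_i = b_i / cosα_i.
Slice 1: Δl = 2.6/cos(-5.3°) = 2.611 m; N'_1 = 73·cos(-5.3°) = 72.7; c'Δl = 7.57; W sinα = -6.7
Slice 2: Δl = 3.0/cos6.8° = 3.021 m; N'_2 = 240·cos6.8° = 238.3; c'Δl = 8.76; W sinα = 28.4
Slice 3: Δl = 1.3/cos16.3° = 1.354 m; N'_3 = 105·cos16.3° = 100.8; c'Δl = 3.93; W sinα = 29.5
Slice 4: Δl = 2.6/cos25.3° = 2.876 m; N'_4 = 173·cos25.3° = 156.4; c'Δl = 8.34; W sinα = 73.9
Slice 5: Δl = 3.2/cos40.2° = 4.190 m; N'_5 = 98·cos40.2° = 74.9; c'Δl = 12.15; W sinα = 63.3
Σc'Δl = 40.8 kN/m; ΣN' = 643.0 kN/m; ΣW sinα = 188.3 kN/m
Resisting = 40.8 + 643.0·tan31.5° = 40.8 + 394.1 = 434.8 kN/m
FS = 434.8 / 188.3 = 2.309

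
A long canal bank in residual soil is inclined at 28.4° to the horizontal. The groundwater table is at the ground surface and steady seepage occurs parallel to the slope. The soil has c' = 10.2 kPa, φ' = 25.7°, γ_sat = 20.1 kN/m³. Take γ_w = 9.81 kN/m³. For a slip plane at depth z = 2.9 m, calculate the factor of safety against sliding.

With seepage parallel to the slope and the water table at the surface, the effective normal stress on the slip plane uses the buoyant unit weight γ' = γ_sat − γ_w while the driving shear stress uses γ_sat:
FS = [c' + γ' z cos²β tanφ'] / [γ_sat z sinβ cosβ]
γ' = 20.1 − 9.81 = 10.29 kN/m³
Numerator = 10.2 + 10.29·2.9·cos²28.4°·tan25.7° = 10.2 + 10.29·2.9·0.7738·0.4813 = 21.313 kPa
Denominator = 20.1·2.9·sin28.4°·cos28.4° = 20.1·2.9·0.4756·0.8796 = 24.387 kPa
FS = 21.313 / 24.387 = 0.874

FS = 0.87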